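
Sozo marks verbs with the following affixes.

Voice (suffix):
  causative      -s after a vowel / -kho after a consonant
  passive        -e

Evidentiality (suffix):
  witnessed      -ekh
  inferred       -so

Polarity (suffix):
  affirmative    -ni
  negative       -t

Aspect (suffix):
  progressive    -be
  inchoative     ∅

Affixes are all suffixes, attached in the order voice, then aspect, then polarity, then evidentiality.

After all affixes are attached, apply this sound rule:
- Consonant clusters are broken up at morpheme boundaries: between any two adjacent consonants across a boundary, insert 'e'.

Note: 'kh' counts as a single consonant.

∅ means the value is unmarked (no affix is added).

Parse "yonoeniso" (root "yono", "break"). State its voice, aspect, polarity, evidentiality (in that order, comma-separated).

passive, inchoative, affirmative, inferred

Segment: yono-e-ni-so.
voice: -e → passive.
aspect: ∅ → inchoative.
polarity: -ni → affirmative.
evidentiality: -so → inferred.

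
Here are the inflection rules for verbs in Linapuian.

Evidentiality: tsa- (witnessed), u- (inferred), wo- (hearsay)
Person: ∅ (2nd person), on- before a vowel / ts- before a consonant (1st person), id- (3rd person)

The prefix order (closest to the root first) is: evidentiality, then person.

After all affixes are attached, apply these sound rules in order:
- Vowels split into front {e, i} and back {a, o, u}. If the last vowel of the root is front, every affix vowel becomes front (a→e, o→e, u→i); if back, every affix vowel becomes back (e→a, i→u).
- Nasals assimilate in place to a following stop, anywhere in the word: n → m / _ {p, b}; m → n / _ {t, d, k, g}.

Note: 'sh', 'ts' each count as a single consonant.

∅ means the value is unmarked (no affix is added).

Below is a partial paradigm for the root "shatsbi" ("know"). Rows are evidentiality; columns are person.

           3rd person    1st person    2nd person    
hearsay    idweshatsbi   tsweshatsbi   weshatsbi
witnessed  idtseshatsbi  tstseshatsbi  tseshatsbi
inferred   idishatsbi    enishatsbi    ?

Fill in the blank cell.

ishatsbi

Attach evidentiality inferred u- → ushatsbi.
person = 2nd person: zero marking, form stays ushatsbi.
Apply vowel harmony: ushatsbi → ishatsbi.
Nasal assimilation: no change.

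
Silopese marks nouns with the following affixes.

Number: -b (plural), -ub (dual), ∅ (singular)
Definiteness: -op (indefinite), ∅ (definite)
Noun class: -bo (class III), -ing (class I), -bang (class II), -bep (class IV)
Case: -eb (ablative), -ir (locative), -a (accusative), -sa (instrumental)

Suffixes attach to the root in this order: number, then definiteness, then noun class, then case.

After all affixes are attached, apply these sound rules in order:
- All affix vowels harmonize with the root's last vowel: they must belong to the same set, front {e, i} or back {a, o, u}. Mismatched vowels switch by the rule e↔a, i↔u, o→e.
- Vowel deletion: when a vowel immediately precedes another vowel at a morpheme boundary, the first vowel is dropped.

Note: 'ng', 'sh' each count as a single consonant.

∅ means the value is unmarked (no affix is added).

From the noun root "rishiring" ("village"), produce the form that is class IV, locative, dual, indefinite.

Attach number dual -ub → rishiringub.
Attach definiteness indefinite -op → rishiringubop.
Attach noun class class IV -bep → rishiringubopbep.
Attach case locative -ir → rishiringubopbepir.
Apply vowel harmony: rishiringubopbepir → rishiringibepbepir.
Vowel deletion: no change.

rishiringibepbepir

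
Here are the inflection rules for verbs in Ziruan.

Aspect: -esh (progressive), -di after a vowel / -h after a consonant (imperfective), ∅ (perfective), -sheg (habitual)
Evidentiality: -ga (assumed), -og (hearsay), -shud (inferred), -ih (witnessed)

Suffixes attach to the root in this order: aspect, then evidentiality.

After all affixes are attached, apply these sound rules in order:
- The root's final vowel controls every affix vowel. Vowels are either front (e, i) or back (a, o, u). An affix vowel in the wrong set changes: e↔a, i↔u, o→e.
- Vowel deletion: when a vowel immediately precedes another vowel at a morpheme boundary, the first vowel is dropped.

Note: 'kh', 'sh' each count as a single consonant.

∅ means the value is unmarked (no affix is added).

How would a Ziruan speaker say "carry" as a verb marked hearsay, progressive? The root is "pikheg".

pikhegesheg

Attach aspect progressive -esh → pikhegesh.
Attach evidentiality hearsay -og → pikhegeshog.
Apply vowel harmony: pikhegeshog → pikhegesheg.
Vowel deletion: no change.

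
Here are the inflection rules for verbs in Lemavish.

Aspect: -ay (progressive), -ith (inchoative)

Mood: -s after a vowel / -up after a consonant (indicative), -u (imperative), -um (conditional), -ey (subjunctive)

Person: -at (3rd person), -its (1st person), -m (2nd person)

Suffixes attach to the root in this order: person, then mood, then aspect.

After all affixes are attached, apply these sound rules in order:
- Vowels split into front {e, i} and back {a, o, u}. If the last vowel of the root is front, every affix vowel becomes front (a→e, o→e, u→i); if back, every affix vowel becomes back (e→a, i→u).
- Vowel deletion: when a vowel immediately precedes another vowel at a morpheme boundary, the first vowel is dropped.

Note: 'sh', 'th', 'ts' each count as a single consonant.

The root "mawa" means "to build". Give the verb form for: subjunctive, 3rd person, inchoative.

mawatayuth

Attach person 3rd person -at → mawaat.
Attach mood subjunctive -ey → mawaatey.
Attach aspect inchoative -ith → mawaateyith.
Apply vowel harmony: mawaateyith → mawaatayuth.
Apply vowel deletion: mawaatayuth → mawatayuth.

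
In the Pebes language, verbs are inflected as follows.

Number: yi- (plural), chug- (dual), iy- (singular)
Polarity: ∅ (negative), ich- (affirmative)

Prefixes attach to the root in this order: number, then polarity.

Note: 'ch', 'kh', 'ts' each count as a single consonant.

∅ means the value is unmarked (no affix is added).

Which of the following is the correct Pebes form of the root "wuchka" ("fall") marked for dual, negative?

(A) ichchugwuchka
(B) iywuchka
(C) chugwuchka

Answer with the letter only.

C

Attach number dual chug- → chugwuchka.
polarity = negative: zero marking, form stays chugwuchka.
So the correct form is chugwuchka, option (C).
(A) ichchugwuchka is wrong: it uses affirmative instead of negative for polarity.
(B) iywuchka is wrong: it uses singular instead of dual for number.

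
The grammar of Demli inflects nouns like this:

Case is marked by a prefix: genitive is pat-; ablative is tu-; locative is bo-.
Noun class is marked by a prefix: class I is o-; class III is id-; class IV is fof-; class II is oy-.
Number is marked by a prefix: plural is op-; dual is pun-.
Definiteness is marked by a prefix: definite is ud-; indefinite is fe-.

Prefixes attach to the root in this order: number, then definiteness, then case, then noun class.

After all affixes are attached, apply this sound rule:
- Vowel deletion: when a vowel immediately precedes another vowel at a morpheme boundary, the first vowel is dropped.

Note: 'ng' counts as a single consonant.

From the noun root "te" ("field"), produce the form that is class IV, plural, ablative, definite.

Attach number plural op- → opte.
Attach definiteness definite ud- → udopte.
Attach case ablative tu- → tuudopte.
Attach noun class class IV fof- → foftuudopte.
Apply vowel deletion: foftuudopte → foftudopte.

foftudopte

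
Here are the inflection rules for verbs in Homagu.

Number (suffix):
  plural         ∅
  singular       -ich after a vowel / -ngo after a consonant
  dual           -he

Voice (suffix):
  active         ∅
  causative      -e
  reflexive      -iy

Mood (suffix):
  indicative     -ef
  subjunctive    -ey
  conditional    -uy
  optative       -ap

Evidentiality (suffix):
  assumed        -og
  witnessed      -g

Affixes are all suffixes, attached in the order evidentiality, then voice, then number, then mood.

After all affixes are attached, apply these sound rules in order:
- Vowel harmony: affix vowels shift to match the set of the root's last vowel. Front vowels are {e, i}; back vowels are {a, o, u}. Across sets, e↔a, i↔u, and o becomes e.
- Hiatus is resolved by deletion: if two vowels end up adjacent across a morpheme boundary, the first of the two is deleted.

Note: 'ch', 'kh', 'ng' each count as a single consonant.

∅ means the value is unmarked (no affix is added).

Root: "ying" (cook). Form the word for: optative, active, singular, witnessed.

yinggngep

Attach evidentiality witnessed -g → yingg.
voice = active: zero marking, form stays yingg.
Attach number singular -ngo (after consonant 'g') → yinggngo.
Attach mood optative -ap → yinggngoap.
Apply vowel harmony: yinggngoap → yinggngeep.
Apply vowel deletion: yinggngeep → yinggngep.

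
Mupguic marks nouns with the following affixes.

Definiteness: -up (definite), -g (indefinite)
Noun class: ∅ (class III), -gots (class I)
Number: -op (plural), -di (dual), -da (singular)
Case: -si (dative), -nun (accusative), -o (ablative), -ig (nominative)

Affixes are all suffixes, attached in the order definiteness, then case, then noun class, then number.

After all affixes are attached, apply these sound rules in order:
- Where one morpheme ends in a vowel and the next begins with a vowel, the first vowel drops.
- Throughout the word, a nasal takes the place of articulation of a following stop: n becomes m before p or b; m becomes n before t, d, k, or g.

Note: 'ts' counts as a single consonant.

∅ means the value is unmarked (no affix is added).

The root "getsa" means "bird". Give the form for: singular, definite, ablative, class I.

Attach definiteness definite -up → getsaup.
Attach case ablative -o → getsaupo.
Attach noun class class I -gots → getsaupogots.
Attach number singular -da → getsaupogotsda.
Apply vowel deletion: getsaupogotsda → getsupogotsda.
Nasal assimilation: no change.

getsupogotsda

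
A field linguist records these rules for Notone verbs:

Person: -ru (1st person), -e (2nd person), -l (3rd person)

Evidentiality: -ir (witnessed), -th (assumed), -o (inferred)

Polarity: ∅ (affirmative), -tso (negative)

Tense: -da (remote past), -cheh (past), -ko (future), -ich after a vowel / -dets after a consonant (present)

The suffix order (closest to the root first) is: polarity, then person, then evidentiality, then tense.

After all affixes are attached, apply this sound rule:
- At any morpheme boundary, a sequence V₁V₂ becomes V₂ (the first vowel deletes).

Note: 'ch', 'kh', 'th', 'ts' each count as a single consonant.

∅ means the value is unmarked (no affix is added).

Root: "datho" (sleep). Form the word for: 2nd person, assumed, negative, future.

Attach polarity negative -tso → dathotso.
Attach person 2nd person -e → dathotsoe.
Attach evidentiality assumed -th → dathotsoeth.
Attach tense future -ko → dathotsoethko.
Apply vowel deletion: dathotsoethko → dathotsethko.

dathotsethko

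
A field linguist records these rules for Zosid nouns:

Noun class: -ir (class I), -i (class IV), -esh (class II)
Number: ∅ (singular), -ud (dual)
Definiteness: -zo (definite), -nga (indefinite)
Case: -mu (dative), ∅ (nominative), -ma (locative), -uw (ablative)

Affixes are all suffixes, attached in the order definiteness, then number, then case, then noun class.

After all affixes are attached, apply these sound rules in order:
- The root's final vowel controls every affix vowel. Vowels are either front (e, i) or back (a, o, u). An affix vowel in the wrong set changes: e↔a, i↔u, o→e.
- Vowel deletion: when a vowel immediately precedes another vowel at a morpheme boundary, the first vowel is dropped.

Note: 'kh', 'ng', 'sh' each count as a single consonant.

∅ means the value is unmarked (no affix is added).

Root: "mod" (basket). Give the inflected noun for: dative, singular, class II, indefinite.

Attach definiteness indefinite -nga → modnga.
number = singular: zero marking, form stays modnga.
Attach case dative -mu → modngamu.
Attach noun class class II -esh → modngamuesh.
Apply vowel harmony: modngamuesh → modngamuash.
Apply vowel deletion: modngamuash → modngamash.

modngamash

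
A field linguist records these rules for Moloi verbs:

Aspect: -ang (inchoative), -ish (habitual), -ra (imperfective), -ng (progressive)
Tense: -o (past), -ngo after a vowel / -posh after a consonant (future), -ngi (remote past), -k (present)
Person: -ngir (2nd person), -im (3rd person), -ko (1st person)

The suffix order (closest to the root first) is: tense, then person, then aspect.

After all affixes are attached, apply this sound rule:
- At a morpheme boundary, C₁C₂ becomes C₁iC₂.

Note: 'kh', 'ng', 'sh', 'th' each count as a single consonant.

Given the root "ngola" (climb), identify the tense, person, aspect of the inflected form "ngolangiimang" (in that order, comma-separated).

Segment: ngola-ngi-im-ang.
tense: -ngi → remote past.
person: -im → 3rd person.
aspect: -ang → inchoative.

remote past, 3rd person, inchoative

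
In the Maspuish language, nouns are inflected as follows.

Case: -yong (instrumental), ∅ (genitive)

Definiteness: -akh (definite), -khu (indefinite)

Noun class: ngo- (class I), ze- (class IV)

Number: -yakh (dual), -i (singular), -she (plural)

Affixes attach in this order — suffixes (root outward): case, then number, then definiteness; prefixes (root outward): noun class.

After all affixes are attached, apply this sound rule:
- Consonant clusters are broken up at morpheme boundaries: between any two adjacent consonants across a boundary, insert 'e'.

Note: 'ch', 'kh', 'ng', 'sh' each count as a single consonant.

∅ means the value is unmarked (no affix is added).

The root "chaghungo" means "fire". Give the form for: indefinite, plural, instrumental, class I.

Attach noun class class I ngo- → ngochaghungo.
Attach case instrumental -yong → ngochaghungoyong.
Attach number plural -she → ngochaghungoyongshe.
Attach definiteness indefinite -khu → ngochaghungoyongshekhu.
Apply epenthesis: ngochaghungoyongshekhu → ngochaghungoyongeshekhu.

ngochaghungoyongeshekhu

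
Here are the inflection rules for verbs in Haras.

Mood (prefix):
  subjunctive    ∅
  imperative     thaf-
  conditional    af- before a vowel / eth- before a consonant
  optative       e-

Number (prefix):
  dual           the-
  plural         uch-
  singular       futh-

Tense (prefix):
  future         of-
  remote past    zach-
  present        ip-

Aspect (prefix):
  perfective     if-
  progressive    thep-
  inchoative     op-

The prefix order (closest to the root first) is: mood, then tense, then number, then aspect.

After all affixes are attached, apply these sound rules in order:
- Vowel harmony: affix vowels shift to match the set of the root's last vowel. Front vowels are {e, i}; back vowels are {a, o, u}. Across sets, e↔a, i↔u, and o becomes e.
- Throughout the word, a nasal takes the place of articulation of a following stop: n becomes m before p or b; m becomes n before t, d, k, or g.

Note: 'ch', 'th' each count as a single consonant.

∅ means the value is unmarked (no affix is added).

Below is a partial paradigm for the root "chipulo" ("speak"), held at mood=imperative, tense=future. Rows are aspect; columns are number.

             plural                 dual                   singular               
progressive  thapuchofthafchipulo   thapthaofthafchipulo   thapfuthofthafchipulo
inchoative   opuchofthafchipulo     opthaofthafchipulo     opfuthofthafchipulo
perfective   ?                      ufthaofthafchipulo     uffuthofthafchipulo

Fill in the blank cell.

ufuchofthafchipulo

Attach mood imperative thaf- → thafchipulo.
Attach tense future of- → ofthafchipulo.
Attach number plural uch- → uchofthafchipulo.
Attach aspect perfective if- → ifuchofthafchipulo.
Apply vowel harmony: ifuchofthafchipulo → ufuchofthafchipulo.
Nasal assimilation: no change.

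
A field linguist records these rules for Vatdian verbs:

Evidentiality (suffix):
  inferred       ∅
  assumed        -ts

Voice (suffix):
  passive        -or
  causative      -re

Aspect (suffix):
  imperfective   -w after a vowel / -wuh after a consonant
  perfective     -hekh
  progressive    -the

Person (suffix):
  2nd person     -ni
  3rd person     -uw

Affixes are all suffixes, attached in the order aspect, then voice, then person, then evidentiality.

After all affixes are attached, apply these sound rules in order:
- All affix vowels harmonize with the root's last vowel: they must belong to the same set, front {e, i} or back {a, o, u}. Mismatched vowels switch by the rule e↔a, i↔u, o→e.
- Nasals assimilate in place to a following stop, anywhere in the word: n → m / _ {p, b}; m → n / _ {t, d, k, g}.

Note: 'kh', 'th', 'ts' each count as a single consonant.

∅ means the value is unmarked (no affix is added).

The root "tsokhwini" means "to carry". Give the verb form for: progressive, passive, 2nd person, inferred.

tsokhwinitheerni

Attach aspect progressive -the → tsokhwinithe.
Attach voice passive -or → tsokhwinitheor.
Attach person 2nd person -ni → tsokhwinitheorni.
evidentiality = inferred: zero marking, form stays tsokhwinitheorni.
Apply vowel harmony: tsokhwinitheorni → tsokhwinitheerni.
Nasal assimilation: no change.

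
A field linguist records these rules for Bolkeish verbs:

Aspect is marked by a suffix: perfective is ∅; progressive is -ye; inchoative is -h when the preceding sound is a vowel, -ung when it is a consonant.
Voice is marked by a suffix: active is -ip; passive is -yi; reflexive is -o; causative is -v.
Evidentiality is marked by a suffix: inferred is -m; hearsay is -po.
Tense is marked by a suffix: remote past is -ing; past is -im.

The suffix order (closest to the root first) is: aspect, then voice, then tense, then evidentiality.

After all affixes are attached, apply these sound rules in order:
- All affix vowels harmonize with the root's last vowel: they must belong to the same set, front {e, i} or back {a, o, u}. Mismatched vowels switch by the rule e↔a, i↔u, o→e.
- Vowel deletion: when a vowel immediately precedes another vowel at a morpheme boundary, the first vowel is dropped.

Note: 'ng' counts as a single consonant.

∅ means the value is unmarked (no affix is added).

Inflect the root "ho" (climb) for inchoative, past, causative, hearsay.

hohvumpo

Attach aspect inchoative -h (after vowel 'o') → hoh.
Attach voice causative -v → hohv.
Attach tense past -im → hohvim.
Attach evidentiality hearsay -po → hohvimpo.
Apply vowel harmony: hohvimpo → hohvumpo.
Vowel deletion: no change.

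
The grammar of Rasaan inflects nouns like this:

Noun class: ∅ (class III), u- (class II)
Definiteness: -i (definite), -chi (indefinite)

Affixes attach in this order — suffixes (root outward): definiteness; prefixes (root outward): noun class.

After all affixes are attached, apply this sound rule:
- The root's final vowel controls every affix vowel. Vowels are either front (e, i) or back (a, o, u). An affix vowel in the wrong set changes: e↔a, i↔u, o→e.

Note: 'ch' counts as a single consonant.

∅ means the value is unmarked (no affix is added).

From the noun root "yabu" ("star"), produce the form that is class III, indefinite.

yabuchu

noun class = class III: zero marking, form stays yabu.
Attach definiteness indefinite -chi → yabuchi.
Apply vowel harmony: yabuchi → yabuchu.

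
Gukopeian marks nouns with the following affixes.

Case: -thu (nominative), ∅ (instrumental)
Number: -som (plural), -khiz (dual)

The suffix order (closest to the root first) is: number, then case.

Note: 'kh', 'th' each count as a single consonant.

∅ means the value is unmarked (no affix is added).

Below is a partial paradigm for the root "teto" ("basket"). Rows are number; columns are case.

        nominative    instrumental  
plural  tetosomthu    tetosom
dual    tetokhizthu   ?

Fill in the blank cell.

Attach number dual -khiz → tetokhiz.
case = instrumental: zero marking, form stays tetokhiz.

tetokhiz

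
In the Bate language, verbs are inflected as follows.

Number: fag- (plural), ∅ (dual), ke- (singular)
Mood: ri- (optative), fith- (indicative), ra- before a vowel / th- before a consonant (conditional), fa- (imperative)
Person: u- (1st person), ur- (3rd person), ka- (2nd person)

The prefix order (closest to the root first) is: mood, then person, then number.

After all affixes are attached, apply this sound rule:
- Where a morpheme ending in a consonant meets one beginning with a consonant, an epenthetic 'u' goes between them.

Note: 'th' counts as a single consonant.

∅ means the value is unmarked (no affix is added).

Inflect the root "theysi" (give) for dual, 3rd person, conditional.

uruthutheysi

Attach mood conditional th- (before consonant 'th') → ththeysi.
Attach person 3rd person ur- → urththeysi.
number = dual: zero marking, form stays urththeysi.
Apply epenthesis: urththeysi → uruthutheysi.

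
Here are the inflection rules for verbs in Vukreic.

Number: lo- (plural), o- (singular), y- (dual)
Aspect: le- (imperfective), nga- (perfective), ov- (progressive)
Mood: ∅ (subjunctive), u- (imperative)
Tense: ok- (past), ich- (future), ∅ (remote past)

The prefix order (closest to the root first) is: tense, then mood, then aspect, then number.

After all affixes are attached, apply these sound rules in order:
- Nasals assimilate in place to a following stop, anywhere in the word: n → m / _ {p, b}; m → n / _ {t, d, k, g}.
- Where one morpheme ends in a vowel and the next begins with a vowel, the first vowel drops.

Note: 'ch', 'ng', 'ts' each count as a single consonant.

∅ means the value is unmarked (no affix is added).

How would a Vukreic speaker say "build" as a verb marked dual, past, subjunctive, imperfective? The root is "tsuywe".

yloktsuywe

Attach tense past ok- → oktsuywe.
mood = subjunctive: zero marking, form stays oktsuywe.
Attach aspect imperfective le- → leoktsuywe.
Attach number dual y- → yleoktsuywe.
Nasal assimilation: no change.
Apply vowel deletion: yleoktsuywe → yloktsuywe.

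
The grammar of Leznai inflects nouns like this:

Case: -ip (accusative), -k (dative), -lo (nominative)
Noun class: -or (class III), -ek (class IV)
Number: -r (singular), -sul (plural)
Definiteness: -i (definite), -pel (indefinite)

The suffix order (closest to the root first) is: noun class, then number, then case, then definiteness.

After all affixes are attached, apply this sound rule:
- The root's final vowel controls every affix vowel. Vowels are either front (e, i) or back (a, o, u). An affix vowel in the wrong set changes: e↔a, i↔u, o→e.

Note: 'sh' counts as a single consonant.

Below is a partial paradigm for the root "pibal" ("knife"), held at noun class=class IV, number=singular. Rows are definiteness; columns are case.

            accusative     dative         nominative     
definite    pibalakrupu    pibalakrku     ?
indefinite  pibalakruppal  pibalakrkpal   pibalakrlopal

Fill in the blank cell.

pibalakrlou

Attach noun class class IV -ek → pibalek.
Attach number singular -r → pibalekr.
Attach case nominative -lo → pibalekrlo.
Attach definiteness definite -i → pibalekrloi.
Apply vowel harmony: pibalekrloi → pibalakrlou.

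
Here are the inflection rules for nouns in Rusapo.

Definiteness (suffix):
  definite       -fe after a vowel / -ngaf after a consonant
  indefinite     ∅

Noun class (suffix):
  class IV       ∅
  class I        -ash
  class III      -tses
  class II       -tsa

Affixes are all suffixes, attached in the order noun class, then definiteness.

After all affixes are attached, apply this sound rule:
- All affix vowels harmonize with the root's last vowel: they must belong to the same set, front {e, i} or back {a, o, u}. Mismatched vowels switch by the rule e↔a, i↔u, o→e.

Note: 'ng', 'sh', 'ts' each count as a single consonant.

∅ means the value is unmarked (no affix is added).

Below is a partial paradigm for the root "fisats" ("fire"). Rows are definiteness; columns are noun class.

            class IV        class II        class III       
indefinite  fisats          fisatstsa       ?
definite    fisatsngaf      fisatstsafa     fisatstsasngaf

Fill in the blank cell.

fisatstsas

Attach noun class class III -tses → fisatstses.
definiteness = indefinite: zero marking, form stays fisatstses.
Apply vowel harmony: fisatstses → fisatstsas.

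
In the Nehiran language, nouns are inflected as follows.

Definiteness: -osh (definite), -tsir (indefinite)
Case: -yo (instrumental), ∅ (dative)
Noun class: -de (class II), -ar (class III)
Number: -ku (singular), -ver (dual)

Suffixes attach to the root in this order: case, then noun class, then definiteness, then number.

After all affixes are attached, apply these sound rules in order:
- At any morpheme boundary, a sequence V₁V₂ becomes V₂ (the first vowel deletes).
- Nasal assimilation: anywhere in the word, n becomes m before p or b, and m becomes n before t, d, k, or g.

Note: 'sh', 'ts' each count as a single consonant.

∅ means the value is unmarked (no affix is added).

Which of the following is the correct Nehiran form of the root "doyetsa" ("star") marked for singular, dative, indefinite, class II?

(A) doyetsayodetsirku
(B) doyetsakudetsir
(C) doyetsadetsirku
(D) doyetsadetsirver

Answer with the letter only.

case = dative: zero marking, form stays doyetsa.
Attach noun class class II -de → doyetsade.
Attach definiteness indefinite -tsir → doyetsadetsir.
Attach number singular -ku → doyetsadetsirku.
Vowel deletion: no change.
Nasal assimilation: no change.
So the correct form is doyetsadetsirku, option (C).
(A) doyetsayodetsirku is wrong: it uses instrumental instead of dative for case.
(D) doyetsadetsirver is wrong: it uses dual instead of singular for number.
(B) doyetsakudetsir is wrong: it has the affixes in the wrong order.

C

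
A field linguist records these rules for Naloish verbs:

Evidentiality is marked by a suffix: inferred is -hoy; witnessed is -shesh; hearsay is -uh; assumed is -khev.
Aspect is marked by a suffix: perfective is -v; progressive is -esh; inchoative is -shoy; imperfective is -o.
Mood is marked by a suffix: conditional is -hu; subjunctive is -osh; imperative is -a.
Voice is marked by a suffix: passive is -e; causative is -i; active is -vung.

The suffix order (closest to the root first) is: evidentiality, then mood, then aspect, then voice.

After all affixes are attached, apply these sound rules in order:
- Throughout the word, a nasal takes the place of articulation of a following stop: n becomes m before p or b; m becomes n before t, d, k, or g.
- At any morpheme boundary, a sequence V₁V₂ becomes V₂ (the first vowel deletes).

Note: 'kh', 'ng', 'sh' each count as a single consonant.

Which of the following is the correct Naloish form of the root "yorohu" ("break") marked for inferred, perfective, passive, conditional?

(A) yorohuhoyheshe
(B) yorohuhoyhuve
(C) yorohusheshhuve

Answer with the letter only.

B

Attach evidentiality inferred -hoy → yorohuhoy.
Attach mood conditional -hu → yorohuhoyhu.
Attach aspect perfective -v → yorohuhoyhuv.
Attach voice passive -e → yorohuhoyhuve.
Nasal assimilation: no change.
Vowel deletion: no change.
So the correct form is yorohuhoyhuve, option (B).
(C) yorohusheshhuve is wrong: it uses witnessed instead of inferred for evidentiality.
(A) yorohuhoyheshe is wrong: it uses progressive instead of perfective for aspect.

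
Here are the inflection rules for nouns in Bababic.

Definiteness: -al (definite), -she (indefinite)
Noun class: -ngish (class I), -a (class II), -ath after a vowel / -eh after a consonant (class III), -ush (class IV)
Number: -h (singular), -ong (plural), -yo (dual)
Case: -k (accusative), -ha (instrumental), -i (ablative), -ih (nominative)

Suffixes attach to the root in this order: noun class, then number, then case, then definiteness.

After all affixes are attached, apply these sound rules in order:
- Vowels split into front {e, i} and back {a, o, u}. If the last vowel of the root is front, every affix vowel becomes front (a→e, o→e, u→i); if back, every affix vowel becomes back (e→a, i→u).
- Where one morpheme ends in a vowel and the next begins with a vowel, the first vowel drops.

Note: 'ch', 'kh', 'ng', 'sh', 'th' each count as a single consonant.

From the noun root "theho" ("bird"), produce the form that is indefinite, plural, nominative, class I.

thehongushonguhsha

Attach noun class class I -ngish → thehongish.
Attach number plural -ong → thehongishong.
Attach case nominative -ih → thehongishongih.
Attach definiteness indefinite -she → thehongishongihshe.
Apply vowel harmony: thehongishongihshe → thehongushonguhsha.
Vowel deletion: no change.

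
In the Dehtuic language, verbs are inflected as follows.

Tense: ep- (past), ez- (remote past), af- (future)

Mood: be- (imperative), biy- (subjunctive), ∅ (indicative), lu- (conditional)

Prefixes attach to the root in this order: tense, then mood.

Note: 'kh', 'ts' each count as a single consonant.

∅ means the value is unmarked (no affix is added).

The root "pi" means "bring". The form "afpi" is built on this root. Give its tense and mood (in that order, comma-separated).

future, indicative

Segment: af-pi.
tense: af- → future.
mood: ∅ → indicative.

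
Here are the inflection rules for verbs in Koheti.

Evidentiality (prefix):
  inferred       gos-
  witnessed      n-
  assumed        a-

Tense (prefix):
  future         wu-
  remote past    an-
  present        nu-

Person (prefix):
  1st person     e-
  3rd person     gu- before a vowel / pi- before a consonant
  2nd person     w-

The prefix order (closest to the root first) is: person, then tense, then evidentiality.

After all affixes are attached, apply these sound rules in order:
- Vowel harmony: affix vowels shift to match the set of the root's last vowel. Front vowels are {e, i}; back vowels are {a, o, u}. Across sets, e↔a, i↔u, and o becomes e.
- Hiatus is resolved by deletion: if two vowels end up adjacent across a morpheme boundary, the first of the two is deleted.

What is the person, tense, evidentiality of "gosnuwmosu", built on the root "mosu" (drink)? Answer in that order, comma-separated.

Segment: gos-nu-w-mosu.
person: w- → 2nd person.
tense: nu- → present.
evidentiality: gos- → inferred.

2nd person, present, inferred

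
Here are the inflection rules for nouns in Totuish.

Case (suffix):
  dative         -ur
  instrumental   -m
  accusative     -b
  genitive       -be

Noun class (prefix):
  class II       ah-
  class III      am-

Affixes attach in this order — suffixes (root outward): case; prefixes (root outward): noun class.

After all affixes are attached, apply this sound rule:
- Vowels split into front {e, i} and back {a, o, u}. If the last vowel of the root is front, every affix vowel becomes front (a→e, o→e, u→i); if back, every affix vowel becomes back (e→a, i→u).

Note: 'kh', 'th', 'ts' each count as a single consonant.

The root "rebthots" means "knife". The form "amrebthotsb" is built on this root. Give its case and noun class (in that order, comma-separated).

accusative, class III

Segment: am-rebthots-b.
case: -b → accusative.
noun class: am- → class III.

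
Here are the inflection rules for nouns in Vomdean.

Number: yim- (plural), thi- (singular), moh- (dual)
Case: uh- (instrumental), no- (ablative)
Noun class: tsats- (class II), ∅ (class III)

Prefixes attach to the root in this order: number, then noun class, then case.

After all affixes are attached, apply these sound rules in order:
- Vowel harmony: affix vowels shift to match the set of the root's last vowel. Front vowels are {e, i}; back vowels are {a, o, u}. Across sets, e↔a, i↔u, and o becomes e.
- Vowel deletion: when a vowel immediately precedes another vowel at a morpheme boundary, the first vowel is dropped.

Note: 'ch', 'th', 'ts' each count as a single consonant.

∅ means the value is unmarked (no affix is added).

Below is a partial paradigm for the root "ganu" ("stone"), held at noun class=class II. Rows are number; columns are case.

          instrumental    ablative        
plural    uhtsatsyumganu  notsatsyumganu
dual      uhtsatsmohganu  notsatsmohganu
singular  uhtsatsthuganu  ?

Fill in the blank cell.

notsatsthuganu

Attach number singular thi- → thiganu.
Attach noun class class II tsats- → tsatsthiganu.
Attach case ablative no- → notsatsthiganu.
Apply vowel harmony: notsatsthiganu → notsatsthuganu.
Vowel deletion: no change.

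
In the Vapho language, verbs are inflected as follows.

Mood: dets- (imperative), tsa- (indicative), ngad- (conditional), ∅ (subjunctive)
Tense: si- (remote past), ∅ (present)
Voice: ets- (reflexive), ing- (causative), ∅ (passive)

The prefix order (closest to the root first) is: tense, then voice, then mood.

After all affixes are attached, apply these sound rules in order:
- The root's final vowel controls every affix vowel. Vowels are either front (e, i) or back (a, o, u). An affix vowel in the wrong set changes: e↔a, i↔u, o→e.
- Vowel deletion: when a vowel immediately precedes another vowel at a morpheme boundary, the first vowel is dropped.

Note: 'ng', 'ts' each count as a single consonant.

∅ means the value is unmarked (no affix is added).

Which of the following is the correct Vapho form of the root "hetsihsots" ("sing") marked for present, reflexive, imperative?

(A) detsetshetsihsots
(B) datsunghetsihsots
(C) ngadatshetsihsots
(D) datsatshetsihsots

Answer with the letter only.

tense = present: zero marking, form stays hetsihsots.
Attach voice reflexive ets- → etshetsihsots.
Attach mood imperative dets- → detsetshetsihsots.
Apply vowel harmony: detsetshetsihsots → datsatshetsihsots.
Vowel deletion: no change.
So the correct form is datsatshetsihsots, option (D).
(C) ngadatshetsihsots is wrong: it uses conditional instead of imperative for mood.
(B) datsunghetsihsots is wrong: it uses causative instead of reflexive for voice.
(A) detsetshetsihsots is wrong: it fails to apply the sound rule(s).

D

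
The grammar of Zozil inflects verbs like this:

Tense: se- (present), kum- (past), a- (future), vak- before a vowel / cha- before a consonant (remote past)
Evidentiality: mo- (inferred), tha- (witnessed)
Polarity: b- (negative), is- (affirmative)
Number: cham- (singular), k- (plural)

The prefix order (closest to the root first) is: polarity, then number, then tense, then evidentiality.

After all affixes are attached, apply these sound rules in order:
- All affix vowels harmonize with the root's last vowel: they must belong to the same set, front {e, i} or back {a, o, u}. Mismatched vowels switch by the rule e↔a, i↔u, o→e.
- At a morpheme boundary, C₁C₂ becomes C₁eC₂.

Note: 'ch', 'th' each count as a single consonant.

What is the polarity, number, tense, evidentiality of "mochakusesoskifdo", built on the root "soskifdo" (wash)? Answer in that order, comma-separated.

affirmative, plural, remote past, inferred

Segment: mo-cha-k-is-soskifdo.
polarity: is- → affirmative.
number: k- → plural.
tense: vak/cha- → remote past.
evidentiality: mo- → inferred.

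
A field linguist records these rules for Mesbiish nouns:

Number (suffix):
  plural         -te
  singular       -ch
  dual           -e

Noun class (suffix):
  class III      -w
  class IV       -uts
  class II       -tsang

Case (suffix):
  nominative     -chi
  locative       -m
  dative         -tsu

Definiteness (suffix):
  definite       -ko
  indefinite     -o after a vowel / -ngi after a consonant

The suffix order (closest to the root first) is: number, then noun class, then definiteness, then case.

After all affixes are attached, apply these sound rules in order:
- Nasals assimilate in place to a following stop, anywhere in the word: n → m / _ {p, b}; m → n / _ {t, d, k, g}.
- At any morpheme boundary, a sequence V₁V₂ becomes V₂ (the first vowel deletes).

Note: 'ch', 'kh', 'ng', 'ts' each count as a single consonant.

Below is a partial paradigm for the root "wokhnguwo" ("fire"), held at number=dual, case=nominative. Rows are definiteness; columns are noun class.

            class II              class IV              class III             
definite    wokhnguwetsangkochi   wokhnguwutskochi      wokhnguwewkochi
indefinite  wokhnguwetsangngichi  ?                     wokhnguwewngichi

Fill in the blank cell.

Attach number dual -e → wokhnguwoe.
Attach noun class class IV -uts → wokhnguwoeuts.
Attach definiteness indefinite -ngi (after consonant 'ts') → wokhnguwoeutsngi.
Attach case nominative -chi → wokhnguwoeutsngichi.
Nasal assimilation: no change.
Apply vowel deletion: wokhnguwoeutsngichi → wokhnguwutsngichi.

wokhnguwutsngichi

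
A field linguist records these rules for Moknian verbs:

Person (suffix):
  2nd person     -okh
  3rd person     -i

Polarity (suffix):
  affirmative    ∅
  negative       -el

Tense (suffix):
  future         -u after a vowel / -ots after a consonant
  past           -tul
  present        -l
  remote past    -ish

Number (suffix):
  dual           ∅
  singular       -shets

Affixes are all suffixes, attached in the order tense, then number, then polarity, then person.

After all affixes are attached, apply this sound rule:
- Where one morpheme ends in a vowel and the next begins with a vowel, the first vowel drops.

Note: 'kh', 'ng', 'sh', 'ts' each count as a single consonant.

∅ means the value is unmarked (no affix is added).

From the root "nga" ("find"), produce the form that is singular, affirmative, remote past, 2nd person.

Attach tense remote past -ish → ngaish.
Attach number singular -shets → ngaishshets.
polarity = affirmative: zero marking, form stays ngaishshets.
Attach person 2nd person -okh → ngaishshetsokh.
Apply vowel deletion: ngaishshetsokh → ngishshetsokh.

ngishshetsokh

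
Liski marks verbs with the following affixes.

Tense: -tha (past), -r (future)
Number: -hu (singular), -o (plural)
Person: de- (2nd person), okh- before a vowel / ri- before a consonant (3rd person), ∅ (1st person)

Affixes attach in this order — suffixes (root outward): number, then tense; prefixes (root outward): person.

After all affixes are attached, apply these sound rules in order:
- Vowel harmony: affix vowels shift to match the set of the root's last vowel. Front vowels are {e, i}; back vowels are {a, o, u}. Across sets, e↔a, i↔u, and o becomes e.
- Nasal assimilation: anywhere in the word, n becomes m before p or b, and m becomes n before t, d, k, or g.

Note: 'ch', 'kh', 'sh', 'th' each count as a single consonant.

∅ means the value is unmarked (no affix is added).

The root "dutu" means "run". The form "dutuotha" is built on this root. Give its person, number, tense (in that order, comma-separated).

Segment: dutu-o-tha.
person: ∅ → 1st person.
number: -o → plural.
tense: -tha → past.

1st person, plural, past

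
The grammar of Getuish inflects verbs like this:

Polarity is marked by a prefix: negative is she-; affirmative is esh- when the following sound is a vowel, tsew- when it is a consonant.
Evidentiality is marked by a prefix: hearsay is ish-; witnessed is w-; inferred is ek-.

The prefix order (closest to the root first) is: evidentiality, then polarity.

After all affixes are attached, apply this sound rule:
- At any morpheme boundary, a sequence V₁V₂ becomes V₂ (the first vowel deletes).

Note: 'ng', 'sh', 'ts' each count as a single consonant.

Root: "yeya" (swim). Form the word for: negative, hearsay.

Attach evidentiality hearsay ish- → ishyeya.
Attach polarity negative she- → sheishyeya.
Apply vowel deletion: sheishyeya → shishyeya.

shishyeya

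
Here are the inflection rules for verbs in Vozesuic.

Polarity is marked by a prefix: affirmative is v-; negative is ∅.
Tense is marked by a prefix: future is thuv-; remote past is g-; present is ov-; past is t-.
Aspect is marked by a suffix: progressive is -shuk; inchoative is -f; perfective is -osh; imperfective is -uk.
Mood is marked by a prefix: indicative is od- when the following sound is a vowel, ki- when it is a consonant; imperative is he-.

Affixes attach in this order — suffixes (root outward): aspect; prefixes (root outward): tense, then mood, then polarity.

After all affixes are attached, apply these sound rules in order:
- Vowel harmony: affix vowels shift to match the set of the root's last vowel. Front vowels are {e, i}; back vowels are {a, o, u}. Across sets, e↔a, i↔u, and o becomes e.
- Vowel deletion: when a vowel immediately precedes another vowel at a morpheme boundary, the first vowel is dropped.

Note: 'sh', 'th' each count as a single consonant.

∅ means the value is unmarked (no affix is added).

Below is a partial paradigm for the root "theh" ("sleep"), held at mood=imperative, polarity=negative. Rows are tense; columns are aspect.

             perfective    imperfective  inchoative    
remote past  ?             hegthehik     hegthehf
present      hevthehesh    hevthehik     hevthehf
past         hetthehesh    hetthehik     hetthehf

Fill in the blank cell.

hegthehesh

Attach tense remote past g- → gtheh.
Attach aspect perfective -osh → gthehosh.
Attach mood imperative he- → hegthehosh.
polarity = negative: zero marking, form stays hegthehosh.
Apply vowel harmony: hegthehosh → hegthehesh.
Vowel deletion: no change.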